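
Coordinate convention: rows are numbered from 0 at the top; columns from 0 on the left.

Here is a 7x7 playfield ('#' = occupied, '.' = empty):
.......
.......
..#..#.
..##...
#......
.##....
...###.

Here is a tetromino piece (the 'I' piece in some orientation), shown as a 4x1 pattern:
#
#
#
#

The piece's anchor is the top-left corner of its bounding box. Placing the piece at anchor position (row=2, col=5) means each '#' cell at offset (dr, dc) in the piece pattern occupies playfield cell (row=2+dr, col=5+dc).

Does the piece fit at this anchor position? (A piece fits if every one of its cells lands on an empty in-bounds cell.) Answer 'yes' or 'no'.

Check each piece cell at anchor (2, 5):
  offset (0,0) -> (2,5): occupied ('#') -> FAIL
  offset (1,0) -> (3,5): empty -> OK
  offset (2,0) -> (4,5): empty -> OK
  offset (3,0) -> (5,5): empty -> OK
All cells valid: no

Answer: no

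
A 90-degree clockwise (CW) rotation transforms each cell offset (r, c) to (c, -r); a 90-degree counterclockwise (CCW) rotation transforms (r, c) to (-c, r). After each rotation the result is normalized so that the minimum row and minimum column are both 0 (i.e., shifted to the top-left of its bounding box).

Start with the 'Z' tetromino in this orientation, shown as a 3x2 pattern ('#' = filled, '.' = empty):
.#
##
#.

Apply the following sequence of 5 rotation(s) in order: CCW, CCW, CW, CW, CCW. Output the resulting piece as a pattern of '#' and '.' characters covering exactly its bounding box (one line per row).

Start:
.#
##
#.
After rotation 1 (CCW):
##.
.##
After rotation 2 (CCW):
.#
##
#.
After rotation 3 (CW):
##.
.##
After rotation 4 (CW):
.#
##
#.
After rotation 5 (CCW):
##.
.##

Answer: ##.
.##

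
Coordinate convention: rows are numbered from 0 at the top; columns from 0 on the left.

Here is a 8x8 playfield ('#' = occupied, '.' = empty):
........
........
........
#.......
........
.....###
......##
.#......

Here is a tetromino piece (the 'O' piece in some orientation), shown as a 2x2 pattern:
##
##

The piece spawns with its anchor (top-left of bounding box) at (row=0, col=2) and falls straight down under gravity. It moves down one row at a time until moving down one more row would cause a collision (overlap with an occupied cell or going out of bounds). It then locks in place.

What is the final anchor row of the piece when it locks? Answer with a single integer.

Answer: 6

Derivation:
Spawn at (row=0, col=2). Try each row:
  row 0: fits
  row 1: fits
  row 2: fits
  row 3: fits
  row 4: fits
  row 5: fits
  row 6: fits
  row 7: blocked -> lock at row 6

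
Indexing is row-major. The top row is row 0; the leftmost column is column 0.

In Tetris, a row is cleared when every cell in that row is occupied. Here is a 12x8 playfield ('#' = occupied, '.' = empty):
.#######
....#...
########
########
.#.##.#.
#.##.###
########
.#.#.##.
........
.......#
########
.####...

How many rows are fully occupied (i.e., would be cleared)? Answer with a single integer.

Answer: 4

Derivation:
Check each row:
  row 0: 1 empty cell -> not full
  row 1: 7 empty cells -> not full
  row 2: 0 empty cells -> FULL (clear)
  row 3: 0 empty cells -> FULL (clear)
  row 4: 4 empty cells -> not full
  row 5: 2 empty cells -> not full
  row 6: 0 empty cells -> FULL (clear)
  row 7: 4 empty cells -> not full
  row 8: 8 empty cells -> not full
  row 9: 7 empty cells -> not full
  row 10: 0 empty cells -> FULL (clear)
  row 11: 4 empty cells -> not full
Total rows cleared: 4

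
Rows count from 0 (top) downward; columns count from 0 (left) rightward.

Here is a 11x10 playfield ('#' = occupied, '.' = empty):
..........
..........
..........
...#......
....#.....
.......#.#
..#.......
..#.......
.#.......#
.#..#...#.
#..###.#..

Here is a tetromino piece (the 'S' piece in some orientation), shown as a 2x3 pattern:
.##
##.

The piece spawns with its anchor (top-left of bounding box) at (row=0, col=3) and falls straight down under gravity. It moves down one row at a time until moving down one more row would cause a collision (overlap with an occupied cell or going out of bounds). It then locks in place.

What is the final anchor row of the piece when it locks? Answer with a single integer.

Spawn at (row=0, col=3). Try each row:
  row 0: fits
  row 1: fits
  row 2: blocked -> lock at row 1

Answer: 1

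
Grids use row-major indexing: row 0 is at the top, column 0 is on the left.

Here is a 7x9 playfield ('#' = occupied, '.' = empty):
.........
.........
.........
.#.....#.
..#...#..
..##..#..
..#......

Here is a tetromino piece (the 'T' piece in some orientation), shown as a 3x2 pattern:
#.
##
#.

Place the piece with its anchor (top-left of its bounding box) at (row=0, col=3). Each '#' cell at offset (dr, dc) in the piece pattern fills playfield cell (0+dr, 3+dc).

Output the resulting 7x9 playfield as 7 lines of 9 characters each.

Answer: ...#.....
...##....
...#.....
.#.....#.
..#...#..
..##..#..
..#......

Derivation:
Fill (0+0,3+0) = (0,3)
Fill (0+1,3+0) = (1,3)
Fill (0+1,3+1) = (1,4)
Fill (0+2,3+0) = (2,3)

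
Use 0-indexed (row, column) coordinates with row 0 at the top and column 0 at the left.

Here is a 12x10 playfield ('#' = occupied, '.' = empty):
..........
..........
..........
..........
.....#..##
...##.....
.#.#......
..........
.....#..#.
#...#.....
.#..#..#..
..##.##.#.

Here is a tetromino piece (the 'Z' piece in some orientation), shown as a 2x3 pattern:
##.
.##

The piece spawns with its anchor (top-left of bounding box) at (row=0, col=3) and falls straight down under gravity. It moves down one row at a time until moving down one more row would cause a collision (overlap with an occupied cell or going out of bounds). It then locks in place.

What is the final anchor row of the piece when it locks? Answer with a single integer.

Spawn at (row=0, col=3). Try each row:
  row 0: fits
  row 1: fits
  row 2: fits
  row 3: blocked -> lock at row 2

Answer: 2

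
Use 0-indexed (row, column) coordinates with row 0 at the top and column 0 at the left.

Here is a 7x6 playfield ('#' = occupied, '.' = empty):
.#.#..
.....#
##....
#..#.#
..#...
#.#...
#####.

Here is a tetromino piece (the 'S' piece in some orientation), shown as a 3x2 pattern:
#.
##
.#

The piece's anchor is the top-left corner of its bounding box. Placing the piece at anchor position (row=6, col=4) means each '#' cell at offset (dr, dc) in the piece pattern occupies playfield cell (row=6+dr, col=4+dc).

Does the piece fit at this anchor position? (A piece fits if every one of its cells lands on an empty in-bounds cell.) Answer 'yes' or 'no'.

Check each piece cell at anchor (6, 4):
  offset (0,0) -> (6,4): occupied ('#') -> FAIL
  offset (1,0) -> (7,4): out of bounds -> FAIL
  offset (1,1) -> (7,5): out of bounds -> FAIL
  offset (2,1) -> (8,5): out of bounds -> FAIL
All cells valid: no

Answer: no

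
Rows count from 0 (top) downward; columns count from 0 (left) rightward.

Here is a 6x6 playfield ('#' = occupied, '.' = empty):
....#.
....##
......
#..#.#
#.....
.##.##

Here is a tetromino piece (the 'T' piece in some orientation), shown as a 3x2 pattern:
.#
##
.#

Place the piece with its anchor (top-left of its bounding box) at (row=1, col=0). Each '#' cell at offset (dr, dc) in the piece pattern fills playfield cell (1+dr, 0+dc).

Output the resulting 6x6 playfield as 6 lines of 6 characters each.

Answer: ....#.
.#..##
##....
##.#.#
#.....
.##.##

Derivation:
Fill (1+0,0+1) = (1,1)
Fill (1+1,0+0) = (2,0)
Fill (1+1,0+1) = (2,1)
Fill (1+2,0+1) = (3,1)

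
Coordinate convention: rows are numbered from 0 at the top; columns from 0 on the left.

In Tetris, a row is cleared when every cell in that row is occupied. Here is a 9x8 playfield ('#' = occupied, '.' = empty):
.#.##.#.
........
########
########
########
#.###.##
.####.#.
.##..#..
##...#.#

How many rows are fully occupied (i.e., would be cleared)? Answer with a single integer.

Check each row:
  row 0: 4 empty cells -> not full
  row 1: 8 empty cells -> not full
  row 2: 0 empty cells -> FULL (clear)
  row 3: 0 empty cells -> FULL (clear)
  row 4: 0 empty cells -> FULL (clear)
  row 5: 2 empty cells -> not full
  row 6: 3 empty cells -> not full
  row 7: 5 empty cells -> not full
  row 8: 4 empty cells -> not full
Total rows cleared: 3

Answer: 3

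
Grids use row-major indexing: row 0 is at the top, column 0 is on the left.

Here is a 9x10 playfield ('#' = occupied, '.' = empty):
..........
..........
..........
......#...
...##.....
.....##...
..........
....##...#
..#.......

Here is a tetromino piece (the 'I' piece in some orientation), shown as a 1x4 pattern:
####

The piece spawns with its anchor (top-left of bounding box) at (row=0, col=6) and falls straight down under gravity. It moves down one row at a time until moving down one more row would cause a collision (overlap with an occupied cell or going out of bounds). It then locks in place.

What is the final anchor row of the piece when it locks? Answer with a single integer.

Answer: 2

Derivation:
Spawn at (row=0, col=6). Try each row:
  row 0: fits
  row 1: fits
  row 2: fits
  row 3: blocked -> lock at row 2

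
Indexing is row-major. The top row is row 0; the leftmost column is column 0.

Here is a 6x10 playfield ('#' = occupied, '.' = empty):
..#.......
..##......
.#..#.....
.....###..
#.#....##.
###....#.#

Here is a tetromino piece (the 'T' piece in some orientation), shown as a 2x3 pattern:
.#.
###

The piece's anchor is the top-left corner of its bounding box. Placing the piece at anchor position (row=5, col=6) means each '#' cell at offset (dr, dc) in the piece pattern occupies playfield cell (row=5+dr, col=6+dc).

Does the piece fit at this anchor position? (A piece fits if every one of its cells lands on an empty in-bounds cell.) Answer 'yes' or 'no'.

Check each piece cell at anchor (5, 6):
  offset (0,1) -> (5,7): occupied ('#') -> FAIL
  offset (1,0) -> (6,6): out of bounds -> FAIL
  offset (1,1) -> (6,7): out of bounds -> FAIL
  offset (1,2) -> (6,8): out of bounds -> FAIL
All cells valid: no

Answer: no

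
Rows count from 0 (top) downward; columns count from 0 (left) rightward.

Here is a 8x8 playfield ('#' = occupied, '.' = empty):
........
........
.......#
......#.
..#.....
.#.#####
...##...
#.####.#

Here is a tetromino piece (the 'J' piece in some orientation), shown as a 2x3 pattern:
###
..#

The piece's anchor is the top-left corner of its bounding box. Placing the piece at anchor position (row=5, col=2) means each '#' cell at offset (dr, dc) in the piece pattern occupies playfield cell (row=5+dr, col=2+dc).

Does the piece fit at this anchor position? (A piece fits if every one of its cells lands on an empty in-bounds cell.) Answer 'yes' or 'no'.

Answer: no

Derivation:
Check each piece cell at anchor (5, 2):
  offset (0,0) -> (5,2): empty -> OK
  offset (0,1) -> (5,3): occupied ('#') -> FAIL
  offset (0,2) -> (5,4): occupied ('#') -> FAIL
  offset (1,2) -> (6,4): occupied ('#') -> FAIL
All cells valid: no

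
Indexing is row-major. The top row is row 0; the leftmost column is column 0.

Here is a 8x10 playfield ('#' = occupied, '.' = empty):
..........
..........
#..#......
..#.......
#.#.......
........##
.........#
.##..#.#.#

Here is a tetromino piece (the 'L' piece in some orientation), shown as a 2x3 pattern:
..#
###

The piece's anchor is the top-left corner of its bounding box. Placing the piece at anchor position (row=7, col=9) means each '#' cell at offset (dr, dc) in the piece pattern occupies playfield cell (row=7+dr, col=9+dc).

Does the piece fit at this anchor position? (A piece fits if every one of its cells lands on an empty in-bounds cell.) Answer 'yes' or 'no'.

Answer: no

Derivation:
Check each piece cell at anchor (7, 9):
  offset (0,2) -> (7,11): out of bounds -> FAIL
  offset (1,0) -> (8,9): out of bounds -> FAIL
  offset (1,1) -> (8,10): out of bounds -> FAIL
  offset (1,2) -> (8,11): out of bounds -> FAIL
All cells valid: no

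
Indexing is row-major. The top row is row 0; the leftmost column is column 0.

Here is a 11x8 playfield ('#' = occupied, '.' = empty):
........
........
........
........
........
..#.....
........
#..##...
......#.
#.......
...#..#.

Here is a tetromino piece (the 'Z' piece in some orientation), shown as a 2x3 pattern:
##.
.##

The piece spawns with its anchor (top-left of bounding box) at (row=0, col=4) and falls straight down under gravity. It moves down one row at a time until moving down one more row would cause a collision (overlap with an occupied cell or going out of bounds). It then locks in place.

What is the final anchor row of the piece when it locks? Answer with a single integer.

Spawn at (row=0, col=4). Try each row:
  row 0: fits
  row 1: fits
  row 2: fits
  row 3: fits
  row 4: fits
  row 5: fits
  row 6: fits
  row 7: blocked -> lock at row 6

Answer: 6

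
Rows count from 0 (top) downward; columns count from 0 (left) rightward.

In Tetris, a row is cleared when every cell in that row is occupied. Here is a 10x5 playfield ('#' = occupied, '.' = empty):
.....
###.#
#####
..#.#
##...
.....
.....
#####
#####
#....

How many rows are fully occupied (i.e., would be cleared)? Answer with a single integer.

Answer: 3

Derivation:
Check each row:
  row 0: 5 empty cells -> not full
  row 1: 1 empty cell -> not full
  row 2: 0 empty cells -> FULL (clear)
  row 3: 3 empty cells -> not full
  row 4: 3 empty cells -> not full
  row 5: 5 empty cells -> not full
  row 6: 5 empty cells -> not full
  row 7: 0 empty cells -> FULL (clear)
  row 8: 0 empty cells -> FULL (clear)
  row 9: 4 empty cells -> not full
Total rows cleared: 3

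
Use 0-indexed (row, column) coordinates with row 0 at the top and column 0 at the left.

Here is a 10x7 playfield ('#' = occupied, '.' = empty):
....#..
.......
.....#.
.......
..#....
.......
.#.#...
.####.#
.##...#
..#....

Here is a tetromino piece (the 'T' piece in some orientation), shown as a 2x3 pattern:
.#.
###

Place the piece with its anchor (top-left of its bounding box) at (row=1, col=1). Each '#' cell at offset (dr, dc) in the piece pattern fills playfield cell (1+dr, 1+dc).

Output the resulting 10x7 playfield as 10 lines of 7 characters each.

Fill (1+0,1+1) = (1,2)
Fill (1+1,1+0) = (2,1)
Fill (1+1,1+1) = (2,2)
Fill (1+1,1+2) = (2,3)

Answer: ....#..
..#....
.###.#.
.......
..#....
.......
.#.#...
.####.#
.##...#
..#....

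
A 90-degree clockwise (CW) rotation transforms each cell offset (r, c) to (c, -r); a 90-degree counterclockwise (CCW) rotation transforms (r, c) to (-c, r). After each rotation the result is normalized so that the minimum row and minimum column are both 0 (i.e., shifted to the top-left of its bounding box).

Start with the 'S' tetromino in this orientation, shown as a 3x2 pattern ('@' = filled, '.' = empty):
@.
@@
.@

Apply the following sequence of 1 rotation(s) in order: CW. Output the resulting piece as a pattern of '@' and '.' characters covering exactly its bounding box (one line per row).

Answer: .@@
@@.

Derivation:
Start:
@.
@@
.@
After rotation 1 (CW):
.@@
@@.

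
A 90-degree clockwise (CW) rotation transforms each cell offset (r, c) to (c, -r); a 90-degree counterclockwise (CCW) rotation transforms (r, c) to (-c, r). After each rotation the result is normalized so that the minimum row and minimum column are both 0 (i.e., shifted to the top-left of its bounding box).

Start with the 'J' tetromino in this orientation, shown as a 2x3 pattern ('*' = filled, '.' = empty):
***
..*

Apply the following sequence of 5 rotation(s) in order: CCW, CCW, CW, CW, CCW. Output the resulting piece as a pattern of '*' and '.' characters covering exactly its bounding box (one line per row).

Start:
***
..*
After rotation 1 (CCW):
**
*.
*.
After rotation 2 (CCW):
*..
***
After rotation 3 (CW):
**
*.
*.
After rotation 4 (CW):
***
..*
After rotation 5 (CCW):
**
*.
*.

Answer: **
*.
*.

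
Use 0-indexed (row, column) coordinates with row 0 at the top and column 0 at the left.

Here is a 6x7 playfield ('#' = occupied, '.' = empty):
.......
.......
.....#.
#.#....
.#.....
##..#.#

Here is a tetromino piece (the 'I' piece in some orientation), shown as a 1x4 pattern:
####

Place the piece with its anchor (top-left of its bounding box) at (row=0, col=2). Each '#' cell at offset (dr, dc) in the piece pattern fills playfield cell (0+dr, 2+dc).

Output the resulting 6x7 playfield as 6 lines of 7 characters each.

Fill (0+0,2+0) = (0,2)
Fill (0+0,2+1) = (0,3)
Fill (0+0,2+2) = (0,4)
Fill (0+0,2+3) = (0,5)

Answer: ..####.
.......
.....#.
#.#....
.#.....
##..#.#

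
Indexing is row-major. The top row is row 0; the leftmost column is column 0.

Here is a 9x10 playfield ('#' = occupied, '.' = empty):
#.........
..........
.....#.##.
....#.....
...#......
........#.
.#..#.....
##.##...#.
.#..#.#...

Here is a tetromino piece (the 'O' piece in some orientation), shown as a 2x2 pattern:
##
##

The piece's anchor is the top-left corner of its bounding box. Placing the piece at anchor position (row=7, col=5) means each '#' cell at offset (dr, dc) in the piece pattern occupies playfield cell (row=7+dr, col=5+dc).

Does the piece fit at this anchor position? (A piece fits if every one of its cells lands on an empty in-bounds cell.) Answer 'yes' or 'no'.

Check each piece cell at anchor (7, 5):
  offset (0,0) -> (7,5): empty -> OK
  offset (0,1) -> (7,6): empty -> OK
  offset (1,0) -> (8,5): empty -> OK
  offset (1,1) -> (8,6): occupied ('#') -> FAIL
All cells valid: no

Answer: no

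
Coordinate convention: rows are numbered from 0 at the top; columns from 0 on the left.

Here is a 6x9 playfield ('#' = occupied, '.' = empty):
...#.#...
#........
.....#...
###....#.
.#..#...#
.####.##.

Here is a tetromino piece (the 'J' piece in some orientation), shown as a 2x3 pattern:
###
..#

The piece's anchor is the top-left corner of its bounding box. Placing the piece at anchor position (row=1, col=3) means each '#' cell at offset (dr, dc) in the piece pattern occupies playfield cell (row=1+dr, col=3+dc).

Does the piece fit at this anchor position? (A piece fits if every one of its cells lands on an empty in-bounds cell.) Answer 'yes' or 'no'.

Check each piece cell at anchor (1, 3):
  offset (0,0) -> (1,3): empty -> OK
  offset (0,1) -> (1,4): empty -> OK
  offset (0,2) -> (1,5): empty -> OK
  offset (1,2) -> (2,5): occupied ('#') -> FAIL
All cells valid: no

Answer: no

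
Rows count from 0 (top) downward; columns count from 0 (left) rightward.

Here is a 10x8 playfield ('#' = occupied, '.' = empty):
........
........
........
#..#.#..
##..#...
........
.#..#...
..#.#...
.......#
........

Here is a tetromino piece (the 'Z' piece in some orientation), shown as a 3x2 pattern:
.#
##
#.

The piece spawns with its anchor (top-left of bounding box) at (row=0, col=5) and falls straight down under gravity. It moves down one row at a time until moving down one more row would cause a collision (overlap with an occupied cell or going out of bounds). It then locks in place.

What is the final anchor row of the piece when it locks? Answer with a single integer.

Spawn at (row=0, col=5). Try each row:
  row 0: fits
  row 1: blocked -> lock at row 0

Answer: 0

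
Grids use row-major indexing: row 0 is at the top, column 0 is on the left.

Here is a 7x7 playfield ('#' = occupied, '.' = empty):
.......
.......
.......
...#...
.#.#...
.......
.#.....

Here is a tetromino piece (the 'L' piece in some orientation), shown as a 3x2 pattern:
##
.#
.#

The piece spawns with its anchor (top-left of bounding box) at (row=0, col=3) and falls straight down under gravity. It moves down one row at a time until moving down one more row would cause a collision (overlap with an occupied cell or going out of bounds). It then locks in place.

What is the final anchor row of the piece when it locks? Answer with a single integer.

Spawn at (row=0, col=3). Try each row:
  row 0: fits
  row 1: fits
  row 2: fits
  row 3: blocked -> lock at row 2

Answer: 2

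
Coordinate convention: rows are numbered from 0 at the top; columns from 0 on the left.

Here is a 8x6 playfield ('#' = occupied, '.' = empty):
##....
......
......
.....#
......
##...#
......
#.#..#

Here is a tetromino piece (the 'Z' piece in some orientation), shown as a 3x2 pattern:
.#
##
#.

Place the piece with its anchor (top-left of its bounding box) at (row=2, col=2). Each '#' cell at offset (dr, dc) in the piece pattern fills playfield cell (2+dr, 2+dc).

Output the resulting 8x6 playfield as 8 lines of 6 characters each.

Fill (2+0,2+1) = (2,3)
Fill (2+1,2+0) = (3,2)
Fill (2+1,2+1) = (3,3)
Fill (2+2,2+0) = (4,2)

Answer: ##....
......
...#..
..##.#
..#...
##...#
......
#.#..#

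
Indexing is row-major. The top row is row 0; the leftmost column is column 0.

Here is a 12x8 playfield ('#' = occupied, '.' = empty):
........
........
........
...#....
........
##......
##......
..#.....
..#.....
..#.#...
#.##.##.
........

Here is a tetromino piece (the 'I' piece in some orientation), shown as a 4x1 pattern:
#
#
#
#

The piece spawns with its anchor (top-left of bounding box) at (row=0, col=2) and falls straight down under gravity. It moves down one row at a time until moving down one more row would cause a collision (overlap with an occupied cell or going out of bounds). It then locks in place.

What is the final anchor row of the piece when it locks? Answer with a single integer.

Answer: 3

Derivation:
Spawn at (row=0, col=2). Try each row:
  row 0: fits
  row 1: fits
  row 2: fits
  row 3: fits
  row 4: blocked -> lock at row 3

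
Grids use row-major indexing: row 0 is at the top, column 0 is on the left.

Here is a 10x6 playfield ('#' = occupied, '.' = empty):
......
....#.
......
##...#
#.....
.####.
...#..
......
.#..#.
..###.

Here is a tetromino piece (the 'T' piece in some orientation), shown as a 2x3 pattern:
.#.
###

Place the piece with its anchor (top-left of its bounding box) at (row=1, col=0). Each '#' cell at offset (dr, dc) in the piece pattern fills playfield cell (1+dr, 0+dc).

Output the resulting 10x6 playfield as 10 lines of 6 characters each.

Fill (1+0,0+1) = (1,1)
Fill (1+1,0+0) = (2,0)
Fill (1+1,0+1) = (2,1)
Fill (1+1,0+2) = (2,2)

Answer: ......
.#..#.
###...
##...#
#.....
.####.
...#..
......
.#..#.
..###.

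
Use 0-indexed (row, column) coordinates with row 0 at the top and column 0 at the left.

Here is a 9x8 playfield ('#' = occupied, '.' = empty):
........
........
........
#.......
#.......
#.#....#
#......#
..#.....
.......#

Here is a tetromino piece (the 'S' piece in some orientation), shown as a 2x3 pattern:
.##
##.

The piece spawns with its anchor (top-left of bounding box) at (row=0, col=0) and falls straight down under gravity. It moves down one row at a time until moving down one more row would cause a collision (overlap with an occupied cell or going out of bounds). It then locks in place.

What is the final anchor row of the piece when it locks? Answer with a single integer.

Answer: 1

Derivation:
Spawn at (row=0, col=0). Try each row:
  row 0: fits
  row 1: fits
  row 2: blocked -> lock at row 1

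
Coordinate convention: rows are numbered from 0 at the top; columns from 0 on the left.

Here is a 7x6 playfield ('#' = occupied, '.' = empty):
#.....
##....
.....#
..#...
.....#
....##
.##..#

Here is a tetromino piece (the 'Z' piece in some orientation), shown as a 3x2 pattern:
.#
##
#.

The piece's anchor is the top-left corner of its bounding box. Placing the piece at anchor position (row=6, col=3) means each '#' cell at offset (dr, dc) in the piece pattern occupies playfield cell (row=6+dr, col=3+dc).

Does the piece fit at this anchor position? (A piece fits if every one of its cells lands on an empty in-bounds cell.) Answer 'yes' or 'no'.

Answer: no

Derivation:
Check each piece cell at anchor (6, 3):
  offset (0,1) -> (6,4): empty -> OK
  offset (1,0) -> (7,3): out of bounds -> FAIL
  offset (1,1) -> (7,4): out of bounds -> FAIL
  offset (2,0) -> (8,3): out of bounds -> FAIL
All cells valid: no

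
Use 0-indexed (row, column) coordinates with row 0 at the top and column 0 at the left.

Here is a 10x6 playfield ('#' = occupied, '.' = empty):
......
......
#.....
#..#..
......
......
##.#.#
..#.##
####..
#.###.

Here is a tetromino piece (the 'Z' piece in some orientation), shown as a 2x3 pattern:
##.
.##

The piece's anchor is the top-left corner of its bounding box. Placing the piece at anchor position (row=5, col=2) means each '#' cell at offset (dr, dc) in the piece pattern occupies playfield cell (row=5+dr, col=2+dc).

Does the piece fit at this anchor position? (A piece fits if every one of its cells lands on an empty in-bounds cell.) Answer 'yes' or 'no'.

Answer: no

Derivation:
Check each piece cell at anchor (5, 2):
  offset (0,0) -> (5,2): empty -> OK
  offset (0,1) -> (5,3): empty -> OK
  offset (1,1) -> (6,3): occupied ('#') -> FAIL
  offset (1,2) -> (6,4): empty -> OK
All cells valid: no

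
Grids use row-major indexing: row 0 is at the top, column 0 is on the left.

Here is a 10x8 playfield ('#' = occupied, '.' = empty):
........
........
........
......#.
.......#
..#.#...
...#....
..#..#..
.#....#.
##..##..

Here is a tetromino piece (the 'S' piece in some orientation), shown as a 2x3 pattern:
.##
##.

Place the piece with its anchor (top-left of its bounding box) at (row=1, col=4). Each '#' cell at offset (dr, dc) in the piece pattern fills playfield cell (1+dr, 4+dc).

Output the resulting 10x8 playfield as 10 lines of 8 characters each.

Answer: ........
.....##.
....##..
......#.
.......#
..#.#...
...#....
..#..#..
.#....#.
##..##..

Derivation:
Fill (1+0,4+1) = (1,5)
Fill (1+0,4+2) = (1,6)
Fill (1+1,4+0) = (2,4)
Fill (1+1,4+1) = (2,5)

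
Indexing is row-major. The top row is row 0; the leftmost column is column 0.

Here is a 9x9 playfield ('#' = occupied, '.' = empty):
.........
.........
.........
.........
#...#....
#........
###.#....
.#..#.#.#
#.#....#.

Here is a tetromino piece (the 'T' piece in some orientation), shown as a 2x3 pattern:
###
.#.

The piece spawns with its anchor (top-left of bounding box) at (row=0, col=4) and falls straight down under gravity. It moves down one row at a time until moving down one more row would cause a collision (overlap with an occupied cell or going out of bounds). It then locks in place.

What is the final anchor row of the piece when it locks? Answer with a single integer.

Spawn at (row=0, col=4). Try each row:
  row 0: fits
  row 1: fits
  row 2: fits
  row 3: fits
  row 4: blocked -> lock at row 3

Answer: 3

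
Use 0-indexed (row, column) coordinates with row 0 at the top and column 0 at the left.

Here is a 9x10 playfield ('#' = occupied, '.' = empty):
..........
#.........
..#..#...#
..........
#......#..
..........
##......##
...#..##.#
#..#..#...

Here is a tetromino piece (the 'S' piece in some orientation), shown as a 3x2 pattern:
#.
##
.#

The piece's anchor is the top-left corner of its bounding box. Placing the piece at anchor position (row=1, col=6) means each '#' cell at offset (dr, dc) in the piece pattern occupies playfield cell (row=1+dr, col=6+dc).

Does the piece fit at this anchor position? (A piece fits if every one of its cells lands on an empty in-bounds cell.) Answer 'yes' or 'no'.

Answer: yes

Derivation:
Check each piece cell at anchor (1, 6):
  offset (0,0) -> (1,6): empty -> OK
  offset (1,0) -> (2,6): empty -> OK
  offset (1,1) -> (2,7): empty -> OK
  offset (2,1) -> (3,7): empty -> OK
All cells valid: yes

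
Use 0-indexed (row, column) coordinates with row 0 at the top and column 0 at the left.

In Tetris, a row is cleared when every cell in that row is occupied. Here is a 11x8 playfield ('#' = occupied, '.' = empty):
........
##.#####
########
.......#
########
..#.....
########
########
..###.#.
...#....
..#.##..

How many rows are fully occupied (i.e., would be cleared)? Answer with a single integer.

Answer: 4

Derivation:
Check each row:
  row 0: 8 empty cells -> not full
  row 1: 1 empty cell -> not full
  row 2: 0 empty cells -> FULL (clear)
  row 3: 7 empty cells -> not full
  row 4: 0 empty cells -> FULL (clear)
  row 5: 7 empty cells -> not full
  row 6: 0 empty cells -> FULL (clear)
  row 7: 0 empty cells -> FULL (clear)
  row 8: 4 empty cells -> not full
  row 9: 7 empty cells -> not full
  row 10: 5 empty cells -> not full
Total rows cleared: 4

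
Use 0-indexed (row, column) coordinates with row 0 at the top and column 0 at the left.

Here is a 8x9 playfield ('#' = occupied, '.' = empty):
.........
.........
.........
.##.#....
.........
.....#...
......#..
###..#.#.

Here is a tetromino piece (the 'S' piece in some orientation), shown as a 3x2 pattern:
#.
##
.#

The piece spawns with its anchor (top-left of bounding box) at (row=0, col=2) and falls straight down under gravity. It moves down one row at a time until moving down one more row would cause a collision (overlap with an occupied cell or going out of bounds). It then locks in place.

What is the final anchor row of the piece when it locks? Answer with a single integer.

Spawn at (row=0, col=2). Try each row:
  row 0: fits
  row 1: fits
  row 2: blocked -> lock at row 1

Answer: 1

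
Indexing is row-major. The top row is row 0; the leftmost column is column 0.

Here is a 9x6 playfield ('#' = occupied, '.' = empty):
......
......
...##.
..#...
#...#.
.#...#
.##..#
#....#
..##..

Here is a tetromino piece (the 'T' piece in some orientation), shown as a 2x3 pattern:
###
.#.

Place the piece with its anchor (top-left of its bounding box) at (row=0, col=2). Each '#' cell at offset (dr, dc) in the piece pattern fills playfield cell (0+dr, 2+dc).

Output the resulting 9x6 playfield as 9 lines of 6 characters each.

Answer: ..###.
...#..
...##.
..#...
#...#.
.#...#
.##..#
#....#
..##..

Derivation:
Fill (0+0,2+0) = (0,2)
Fill (0+0,2+1) = (0,3)
Fill (0+0,2+2) = (0,4)
Fill (0+1,2+1) = (1,3)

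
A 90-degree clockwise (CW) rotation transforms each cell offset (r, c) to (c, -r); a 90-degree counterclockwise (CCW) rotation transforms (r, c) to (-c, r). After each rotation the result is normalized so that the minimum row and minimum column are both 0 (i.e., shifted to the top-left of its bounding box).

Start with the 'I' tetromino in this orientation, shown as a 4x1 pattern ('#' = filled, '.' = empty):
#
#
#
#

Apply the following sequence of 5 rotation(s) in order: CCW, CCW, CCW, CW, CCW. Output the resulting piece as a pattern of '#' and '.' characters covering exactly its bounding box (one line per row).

Start:
#
#
#
#
After rotation 1 (CCW):
####
After rotation 2 (CCW):
#
#
#
#
After rotation 3 (CCW):
####
After rotation 4 (CW):
#
#
#
#
After rotation 5 (CCW):
####

Answer: ####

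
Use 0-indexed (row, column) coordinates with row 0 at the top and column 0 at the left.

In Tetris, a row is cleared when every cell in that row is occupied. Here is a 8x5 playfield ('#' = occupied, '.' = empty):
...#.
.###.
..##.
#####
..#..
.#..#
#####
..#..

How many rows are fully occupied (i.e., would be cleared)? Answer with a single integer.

Answer: 2

Derivation:
Check each row:
  row 0: 4 empty cells -> not full
  row 1: 2 empty cells -> not full
  row 2: 3 empty cells -> not full
  row 3: 0 empty cells -> FULL (clear)
  row 4: 4 empty cells -> not full
  row 5: 3 empty cells -> not full
  row 6: 0 empty cells -> FULL (clear)
  row 7: 4 empty cells -> not full
Total rows cleared: 2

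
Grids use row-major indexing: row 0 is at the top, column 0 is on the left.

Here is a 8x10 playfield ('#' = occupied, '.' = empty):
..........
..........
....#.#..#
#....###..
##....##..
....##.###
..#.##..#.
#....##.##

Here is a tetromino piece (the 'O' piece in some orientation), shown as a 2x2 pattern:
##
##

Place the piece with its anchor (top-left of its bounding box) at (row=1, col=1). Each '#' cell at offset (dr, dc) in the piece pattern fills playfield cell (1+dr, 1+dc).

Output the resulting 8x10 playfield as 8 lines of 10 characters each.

Fill (1+0,1+0) = (1,1)
Fill (1+0,1+1) = (1,2)
Fill (1+1,1+0) = (2,1)
Fill (1+1,1+1) = (2,2)

Answer: ..........
.##.......
.##.#.#..#
#....###..
##....##..
....##.###
..#.##..#.
#....##.##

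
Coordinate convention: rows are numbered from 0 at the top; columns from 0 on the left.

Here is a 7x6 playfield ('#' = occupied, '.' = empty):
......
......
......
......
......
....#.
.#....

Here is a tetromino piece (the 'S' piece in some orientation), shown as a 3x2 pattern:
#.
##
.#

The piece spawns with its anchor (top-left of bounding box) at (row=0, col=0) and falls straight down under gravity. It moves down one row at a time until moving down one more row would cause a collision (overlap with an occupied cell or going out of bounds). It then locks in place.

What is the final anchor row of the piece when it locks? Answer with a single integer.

Spawn at (row=0, col=0). Try each row:
  row 0: fits
  row 1: fits
  row 2: fits
  row 3: fits
  row 4: blocked -> lock at row 3

Answer: 3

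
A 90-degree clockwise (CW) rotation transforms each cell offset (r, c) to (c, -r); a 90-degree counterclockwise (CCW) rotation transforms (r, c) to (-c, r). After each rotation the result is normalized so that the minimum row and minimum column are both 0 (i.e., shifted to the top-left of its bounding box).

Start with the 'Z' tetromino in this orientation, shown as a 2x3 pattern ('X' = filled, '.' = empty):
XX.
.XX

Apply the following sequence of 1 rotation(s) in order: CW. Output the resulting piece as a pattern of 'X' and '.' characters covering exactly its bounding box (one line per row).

Answer: .X
XX
X.

Derivation:
Start:
XX.
.XX
After rotation 1 (CW):
.X
XX
X.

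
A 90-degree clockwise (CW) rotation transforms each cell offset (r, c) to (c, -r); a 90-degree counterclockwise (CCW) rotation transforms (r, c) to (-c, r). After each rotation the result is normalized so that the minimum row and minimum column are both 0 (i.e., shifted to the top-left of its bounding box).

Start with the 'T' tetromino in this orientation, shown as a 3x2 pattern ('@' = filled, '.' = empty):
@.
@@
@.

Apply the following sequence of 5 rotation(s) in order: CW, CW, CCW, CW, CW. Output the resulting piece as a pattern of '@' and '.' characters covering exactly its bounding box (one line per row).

Start:
@.
@@
@.
After rotation 1 (CW):
@@@
.@.
After rotation 2 (CW):
.@
@@
.@
After rotation 3 (CCW):
@@@
.@.
After rotation 4 (CW):
.@
@@
.@
After rotation 5 (CW):
.@.
@@@

Answer: .@.
@@@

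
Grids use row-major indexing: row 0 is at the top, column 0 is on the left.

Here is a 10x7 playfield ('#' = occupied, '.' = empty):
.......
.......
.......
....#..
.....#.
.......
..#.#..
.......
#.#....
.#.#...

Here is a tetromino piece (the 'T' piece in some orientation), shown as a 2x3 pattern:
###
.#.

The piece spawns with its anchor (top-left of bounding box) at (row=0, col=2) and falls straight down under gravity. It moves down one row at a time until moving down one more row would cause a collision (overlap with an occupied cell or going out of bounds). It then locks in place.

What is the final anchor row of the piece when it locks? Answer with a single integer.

Spawn at (row=0, col=2). Try each row:
  row 0: fits
  row 1: fits
  row 2: fits
  row 3: blocked -> lock at row 2

Answer: 2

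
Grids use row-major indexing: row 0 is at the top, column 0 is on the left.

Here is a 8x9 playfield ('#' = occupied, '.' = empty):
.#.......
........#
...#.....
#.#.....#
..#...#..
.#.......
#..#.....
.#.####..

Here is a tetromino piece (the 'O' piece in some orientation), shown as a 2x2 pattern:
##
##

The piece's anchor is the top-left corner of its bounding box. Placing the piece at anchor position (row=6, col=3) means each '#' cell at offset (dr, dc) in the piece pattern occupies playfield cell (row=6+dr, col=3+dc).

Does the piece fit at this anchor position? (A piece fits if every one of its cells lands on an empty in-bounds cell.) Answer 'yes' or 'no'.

Answer: no

Derivation:
Check each piece cell at anchor (6, 3):
  offset (0,0) -> (6,3): occupied ('#') -> FAIL
  offset (0,1) -> (6,4): empty -> OK
  offset (1,0) -> (7,3): occupied ('#') -> FAIL
  offset (1,1) -> (7,4): occupied ('#') -> FAIL
All cells valid: no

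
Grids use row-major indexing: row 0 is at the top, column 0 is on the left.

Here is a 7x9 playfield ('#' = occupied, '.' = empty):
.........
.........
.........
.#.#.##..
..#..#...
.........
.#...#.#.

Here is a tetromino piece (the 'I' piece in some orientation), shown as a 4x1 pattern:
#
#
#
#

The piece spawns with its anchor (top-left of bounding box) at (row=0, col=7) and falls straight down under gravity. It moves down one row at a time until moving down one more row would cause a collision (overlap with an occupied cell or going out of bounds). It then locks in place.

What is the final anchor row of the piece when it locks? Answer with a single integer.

Spawn at (row=0, col=7). Try each row:
  row 0: fits
  row 1: fits
  row 2: fits
  row 3: blocked -> lock at row 2

Answer: 2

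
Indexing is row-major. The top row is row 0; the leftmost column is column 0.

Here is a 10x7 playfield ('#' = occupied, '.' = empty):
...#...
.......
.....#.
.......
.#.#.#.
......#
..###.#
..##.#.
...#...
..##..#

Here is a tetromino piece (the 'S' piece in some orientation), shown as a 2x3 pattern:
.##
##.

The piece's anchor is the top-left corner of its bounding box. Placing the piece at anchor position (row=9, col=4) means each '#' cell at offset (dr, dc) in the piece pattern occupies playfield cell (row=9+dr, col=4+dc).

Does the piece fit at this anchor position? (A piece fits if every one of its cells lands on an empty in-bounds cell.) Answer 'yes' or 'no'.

Check each piece cell at anchor (9, 4):
  offset (0,1) -> (9,5): empty -> OK
  offset (0,2) -> (9,6): occupied ('#') -> FAIL
  offset (1,0) -> (10,4): out of bounds -> FAIL
  offset (1,1) -> (10,5): out of bounds -> FAIL
All cells valid: no

Answer: no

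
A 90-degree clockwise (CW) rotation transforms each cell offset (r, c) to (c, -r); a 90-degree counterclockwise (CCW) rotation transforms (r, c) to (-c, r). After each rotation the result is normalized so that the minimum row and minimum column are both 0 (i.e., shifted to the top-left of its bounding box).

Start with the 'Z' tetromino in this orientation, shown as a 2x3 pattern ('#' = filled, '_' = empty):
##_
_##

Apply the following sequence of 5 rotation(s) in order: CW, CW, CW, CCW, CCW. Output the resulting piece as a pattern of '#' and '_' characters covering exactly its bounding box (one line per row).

Answer: _#
##
#_

Derivation:
Start:
##_
_##
After rotation 1 (CW):
_#
##
#_
After rotation 2 (CW):
##_
_##
After rotation 3 (CW):
_#
##
#_
After rotation 4 (CCW):
##_
_##
After rotation 5 (CCW):
_#
##
#_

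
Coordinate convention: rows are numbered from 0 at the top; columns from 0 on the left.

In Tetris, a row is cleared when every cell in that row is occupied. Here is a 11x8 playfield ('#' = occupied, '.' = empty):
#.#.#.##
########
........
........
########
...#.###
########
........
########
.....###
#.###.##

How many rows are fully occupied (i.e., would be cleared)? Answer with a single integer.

Answer: 4

Derivation:
Check each row:
  row 0: 3 empty cells -> not full
  row 1: 0 empty cells -> FULL (clear)
  row 2: 8 empty cells -> not full
  row 3: 8 empty cells -> not full
  row 4: 0 empty cells -> FULL (clear)
  row 5: 4 empty cells -> not full
  row 6: 0 empty cells -> FULL (clear)
  row 7: 8 empty cells -> not full
  row 8: 0 empty cells -> FULL (clear)
  row 9: 5 empty cells -> not full
  row 10: 2 empty cells -> not full
Total rows cleared: 4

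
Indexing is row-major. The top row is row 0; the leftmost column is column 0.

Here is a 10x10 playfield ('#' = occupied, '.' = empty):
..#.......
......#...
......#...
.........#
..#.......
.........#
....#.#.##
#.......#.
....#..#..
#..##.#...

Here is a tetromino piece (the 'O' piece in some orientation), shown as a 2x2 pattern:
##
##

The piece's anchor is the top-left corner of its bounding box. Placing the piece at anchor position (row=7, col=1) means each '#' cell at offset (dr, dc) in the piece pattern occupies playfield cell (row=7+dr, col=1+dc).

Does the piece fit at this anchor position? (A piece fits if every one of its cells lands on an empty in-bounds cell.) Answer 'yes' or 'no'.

Answer: yes

Derivation:
Check each piece cell at anchor (7, 1):
  offset (0,0) -> (7,1): empty -> OK
  offset (0,1) -> (7,2): empty -> OK
  offset (1,0) -> (8,1): empty -> OK
  offset (1,1) -> (8,2): empty -> OK
All cells valid: yes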